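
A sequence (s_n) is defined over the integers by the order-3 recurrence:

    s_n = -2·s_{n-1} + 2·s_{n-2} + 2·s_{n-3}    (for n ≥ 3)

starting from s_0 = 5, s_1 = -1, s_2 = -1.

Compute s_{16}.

s_3 = -2·-1 + 2·-1 + 2·5 = 10
s_4 = -2·10 + 2·-1 + 2·-1 = -24
s_5 = -2·-24 + 2·10 + 2·-1 = 66
s_6 = -2·66 + 2·-24 + 2·10 = -160
s_7 = -2·-160 + 2·66 + 2·-24 = 404
s_8 = -2·404 + 2·-160 + 2·66 = -996
s_9 = -2·-996 + 2·404 + 2·-160 = 2480
s_10 = -2·2480 + 2·-996 + 2·404 = -6144
s_11 = -2·-6144 + 2·2480 + 2·-996 = 15256
s_12 = -2·15256 + 2·-6144 + 2·2480 = -37840
s_13 = -2·-37840 + 2·15256 + 2·-6144 = 93904
s_14 = -2·93904 + 2·-37840 + 2·15256 = -232976
s_15 = -2·-232976 + 2·93904 + 2·-37840 = 578080
s_16 = -2·578080 + 2·-232976 + 2·93904 = -1434304

-1434304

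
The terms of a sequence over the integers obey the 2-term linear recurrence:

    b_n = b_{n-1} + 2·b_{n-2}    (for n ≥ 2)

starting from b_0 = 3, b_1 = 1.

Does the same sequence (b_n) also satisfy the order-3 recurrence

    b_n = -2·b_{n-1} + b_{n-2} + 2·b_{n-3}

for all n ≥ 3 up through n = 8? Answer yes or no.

Terms b_0..b_8: 3, 1, 7, 9, 23, 41, 87, 169, 343
n=3: candidate gives -7, actual b_3 = 9 ✗

no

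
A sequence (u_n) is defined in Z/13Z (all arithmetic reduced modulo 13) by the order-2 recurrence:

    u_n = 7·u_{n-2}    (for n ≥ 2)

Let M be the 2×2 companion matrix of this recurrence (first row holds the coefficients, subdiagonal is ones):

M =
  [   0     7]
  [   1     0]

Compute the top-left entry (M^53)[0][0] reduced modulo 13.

0

(M^53)[0][0] is the top entry after applying M 53 times to the unit state (1, 0). Equivalently it is h_{54} for the auxiliary sequence (h_n) obeying the same recurrence with h_1 = 1 and h_i = 0 for 0 ≤ i < 1:
h_2 = 0·1 + 7·0 = 0
h_3 = 0·0 + 7·1 = 7
h_4 = 0·7 + 7·0 = 0
h_5 = 0·0 + 7·7 = 10
h_6 = 0·10 + 7·0 = 0
h_7 = 0·0 + 7·10 = 5
h_8 = 0·5 + 7·0 = 0
h_9 = 0·0 + 7·5 = 9
h_10 = 0·9 + 7·0 = 0
h_11 = 0·0 + 7·9 = 11
h_12 = 0·11 + 7·0 = 0
h_13 = 0·0 + 7·11 = 12
h_14 = 0·12 + 7·0 = 0
h_15 = 0·0 + 7·12 = 6
h_16 = 0·6 + 7·0 = 0
h_17 = 0·0 + 7·6 = 3
h_18 = 0·3 + 7·0 = 0
h_19 = 0·0 + 7·3 = 8
h_20 = 0·8 + 7·0 = 0
h_21 = 0·0 + 7·8 = 4
h_22 = 0·4 + 7·0 = 0
h_23 = 0·0 + 7·4 = 2
h_24 = 0·2 + 7·0 = 0
h_25 = 0·0 + 7·2 = 1
(h_24, h_25) = (0, 1) = (h_0, h_1), so the sequence has period 24.
54 ≡ 6 (mod 24), hence h_54 = h_6 = 0.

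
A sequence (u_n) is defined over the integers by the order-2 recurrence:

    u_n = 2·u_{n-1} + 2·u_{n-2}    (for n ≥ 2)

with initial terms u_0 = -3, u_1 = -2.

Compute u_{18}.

u_2 = 2·-2 + 2·-3 = -10
u_3 = 2·-10 + 2·-2 = -24
u_4 = 2·-24 + 2·-10 = -68
u_5 = 2·-68 + 2·-24 = -184
u_6 = 2·-184 + 2·-68 = -504
u_7 = 2·-504 + 2·-184 = -1376
u_8 = 2·-1376 + 2·-504 = -3760
u_9 = 2·-3760 + 2·-1376 = -10272
u_10 = 2·-10272 + 2·-3760 = -28064
u_11 = 2·-28064 + 2·-10272 = -76672
u_12 = 2·-76672 + 2·-28064 = -209472
u_13 = 2·-209472 + 2·-76672 = -572288
u_14 = 2·-572288 + 2·-209472 = -1563520
u_15 = 2·-1563520 + 2·-572288 = -4271616
u_16 = 2·-4271616 + 2·-1563520 = -11670272
u_17 = 2·-11670272 + 2·-4271616 = -31883776
u_18 = 2·-31883776 + 2·-11670272 = -87108096

-87108096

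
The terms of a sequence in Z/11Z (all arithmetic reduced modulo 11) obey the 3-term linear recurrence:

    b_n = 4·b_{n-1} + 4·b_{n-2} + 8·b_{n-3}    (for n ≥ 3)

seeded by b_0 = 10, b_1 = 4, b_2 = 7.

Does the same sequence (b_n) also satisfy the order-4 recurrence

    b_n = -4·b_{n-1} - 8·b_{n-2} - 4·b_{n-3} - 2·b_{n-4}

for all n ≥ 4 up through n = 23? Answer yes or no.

yes

Terms b_0..b_23: 10, 4, 7, 3, 6, 4, 9, 1, 6, 1, 3, 9, 1, 9, 2, 8, 2, 1, 10, 5, 2, 9, 7, 3
n=4: candidate gives 6, actual b_4 = 6 ✓
n=5: candidate gives 4, actual b_5 = 4 ✓
n=6: candidate gives 9, actual b_6 = 9 ✓
n=7: candidate gives 1, actual b_7 = 1 ✓
n=8: candidate gives 6, actual b_8 = 6 ✓
n=9: candidate gives 1, actual b_9 = 1 ✓
n=10: candidate gives 3, actual b_10 = 3 ✓
n=11: candidate gives 9, actual b_11 = 9 ✓
n=12: candidate gives 1, actual b_12 = 1 ✓
n=13: candidate gives 9, actual b_13 = 9 ✓
n=14: candidate gives 2, actual b_14 = 2 ✓
n=15: candidate gives 8, actual b_15 = 8 ✓
n=16: candidate gives 2, actual b_16 = 2 ✓
n=17: candidate gives 1, actual b_17 = 1 ✓
n=18: candidate gives 10, actual b_18 = 10 ✓
n=19: candidate gives 5, actual b_19 = 5 ✓
n=20: candidate gives 2, actual b_20 = 2 ✓
n=21: candidate gives 9, actual b_21 = 9 ✓
n=22: candidate gives 7, actual b_22 = 7 ✓
n=23: candidate gives 3, actual b_23 = 3 ✓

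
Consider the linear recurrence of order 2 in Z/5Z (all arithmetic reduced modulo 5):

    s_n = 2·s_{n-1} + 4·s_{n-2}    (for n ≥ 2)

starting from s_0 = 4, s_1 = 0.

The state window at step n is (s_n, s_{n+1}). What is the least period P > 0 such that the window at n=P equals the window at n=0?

5

n=0: window = (4, 0)
n=1: window = (0, 1)
n=2: window = (1, 2)
n=3: window = (2, 3)
n=4: window = (3, 4)
n=5: window = (4, 0)
window at n=5 equals window at n=0 → period = 5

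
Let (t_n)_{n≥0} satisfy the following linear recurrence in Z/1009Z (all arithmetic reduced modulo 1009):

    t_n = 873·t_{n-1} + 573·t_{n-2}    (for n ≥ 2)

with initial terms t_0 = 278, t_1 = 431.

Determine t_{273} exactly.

415

t_2 = 873·431 + 573·278 = 787
t_3 = 873·787 + 573·431 = 689
t_4 = 873·689 + 573·787 = 61
t_5 = 873·61 + 573·689 = 54
t_6 = 873·54 + 573·61 = 366
t_7 = 873·366 + 573·54 = 337
Continuing the recurrence:
  t_8 = 428;  t_9 = 696;  t_10 = 247;  t_11 = 967;  t_12 = 938;  t_13 = 725
  t_14 = 968;  t_15 = 248;  t_16 = 292;  t_17 = 483;  t_18 = 728;  t_19 = 167
  t_20 = 922;  t_21 = 569;  t_22 = 908;  t_23 = 749;  t_24 = 694;  t_25 = 814
  t_26 = 402;  t_27 = 78;  t_28 = 785;  t_29 = 492;  t_30 = 482;  t_31 = 438
  t_32 = 692;  t_33 = 467;  t_34 = 34;  t_35 = 627;  t_36 = 804;  t_37 = 704
  t_38 = 699;  t_39 = 583;  t_40 = 377;  t_41 = 267;  t_42 = 107;  t_43 = 206
  t_44 = 1007;  t_45 = 257;  t_46 = 226;  t_47 = 490;  t_48 = 300;  t_49 = 837
  t_50 = 555;  t_51 = 521;  t_52 = 963;  t_53 = 71;  t_54 = 310;  t_55 = 541
  t_56 = 127;  t_57 = 111;  t_58 = 162;  t_59 = 202;  t_60 = 778;  t_61 = 857
  t_62 = 308;  t_63 = 168;  t_64 = 268;  t_65 = 285;  t_66 = 787;  t_67 = 778
  t_68 = 65;  t_69 = 57;  t_70 = 232;  t_71 = 100;  t_72 = 274;  t_73 = 865
  t_74 = 11;  t_75 = 748;  t_76 = 430;  t_77 = 830;  t_78 = 322;  t_79 = 955
  t_80 = 140;  t_81 = 468;  t_82 = 428;  t_83 = 84;  t_84 = 741;  t_85 = 833
  t_86 = 533;  t_87 = 212;  t_88 = 111;  t_89 = 435;  t_90 = 407;  t_91 = 175
  t_92 = 548;  t_93 = 522;  t_94 = 852;  t_95 = 605;  t_96 = 298;  t_97 = 410
  t_98 = 977;  t_99 = 149;  t_100 = 751;  t_101 = 394;  t_102 = 382;  t_103 = 262
  t_104 = 625;  t_105 = 550;  t_106 = 805;  t_107 = 843;  t_108 = 530;  t_109 = 296
  t_110 = 85;  t_111 = 644;  t_112 = 472;  t_113 = 102;  t_114 = 298;  t_115 = 765
  t_116 = 120;  t_117 = 263;  t_118 = 704;  t_119 = 469;  t_120 = 584;  t_121 = 630
  t_122 = 738;  t_123 = 300;  t_124 = 672;  t_125 = 797;  t_126 = 198;  t_127 = 928
  t_128 = 363;  t_129 = 74;  t_130 = 171;  t_131 = 984;  t_132 = 483;  t_133 = 707
  t_134 = 1005;  t_135 = 37;  t_136 = 748;  t_137 = 193;  t_138 = 774;  t_139 = 280
  t_140 = 813;  t_141 = 431;  t_142 = 606;  t_143 = 80;  t_144 = 361;  t_145 = 780
  t_146 = 882;  t_147 = 72;  t_148 = 175;  t_149 = 303;  t_150 = 545;  t_151 = 617
  t_152 = 339;  t_153 = 701;  t_154 = 29;  t_155 = 183;  t_156 = 810;  t_157 = 753
  t_158 = 500;  t_159 = 229;  t_160 = 79;  t_161 = 402;  t_162 = 685;  t_163 = 971
  t_164 = 127;  t_165 = 305;  t_166 = 12;  t_167 = 594;  t_168 = 758;  t_169 = 159
  t_170 = 29;  t_171 = 389;  t_172 = 37;  t_173 = 930;  t_174 = 666;  t_175 = 372
  t_176 = 74;  t_177 = 283;  t_178 = 887;  t_179 = 158;  t_180 = 425;  t_181 = 446
  t_182 = 240;  t_183 = 938;  t_184 = 871;  t_185 = 283;  t_186 = 491;  t_187 = 537
  t_188 = 457;  t_189 = 362;  t_190 = 739;  t_191 = 977;  t_192 = 992;  t_193 = 120
  t_194 = 173;  t_195 = 836;  t_196 = 568;  t_197 = 198;  t_198 = 881;  t_199 = 701
  t_200 = 832;  t_201 = 956;  t_202 = 633;  t_203 = 587;  t_204 = 357;  t_205 = 234
  t_206 = 198;  t_207 = 200;  t_208 = 489;  t_209 = 673;  t_210 = 995;  t_211 = 77
  t_212 = 677;  t_213 = 481;  t_214 = 634;  t_215 = 706;  t_216 = 890;  t_217 = 978
  t_218 = 605;  t_219 = 857;  t_220 = 61;  t_221 = 463;  t_222 = 237;  t_223 = 997
  t_224 = 209;  t_225 = 15;  t_226 = 673;  t_227 = 814;  t_228 = 477;  t_229 = 977
  t_230 = 198;  t_231 = 141;  t_232 = 441;  t_233 = 637;  t_234 = 585;  t_235 = 903
  t_236 = 507;  t_237 = 471;  t_238 = 439;  t_239 = 307;  t_240 = 932;  t_241 = 727
  t_242 = 285;  t_243 = 445;  t_244 = 876;  t_245 = 643;  t_246 = 810;  t_247 = 984
  t_248 = 363;  t_249 = 883;  t_250 = 128;  t_251 = 195;  t_252 = 410;  t_253 = 480
  t_254 = 138;  t_255 = 995;  t_256 = 258;  t_257 = 277;  t_258 = 181;  t_259 = 917
  t_260 = 190;  t_261 = 146;  t_262 = 222;  t_263 = 998;  t_264 = 559;  t_265 = 411
  t_266 = 53;  t_267 = 261;  t_268 = 927;  t_269 = 274;  t_270 = 506;  t_271 = 403
t_272 = 873·403 + 573·506 = 33
t_273 = 873·33 + 573·403 = 415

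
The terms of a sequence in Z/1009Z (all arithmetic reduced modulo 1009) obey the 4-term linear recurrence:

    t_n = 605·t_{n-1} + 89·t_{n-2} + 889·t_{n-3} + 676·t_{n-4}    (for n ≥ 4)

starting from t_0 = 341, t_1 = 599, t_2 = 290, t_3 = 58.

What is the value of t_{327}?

556

t_4 = 605·58 + 89·290 + 889·599 + 676·341 = 583
t_5 = 605·583 + 89·58 + 889·290 + 676·599 = 512
t_6 = 605·512 + 89·583 + 889·58 + 676·290 = 822
t_7 = 605·822 + 89·512 + 889·583 + 676·58 = 563
t_8 = 605·563 + 89·822 + 889·512 + 676·583 = 790
t_9 = 605·790 + 89·563 + 889·822 + 676·512 = 617
Continuing the recurrence:
  t_10 = 400;  t_11 = 508;  t_12 = 785;  t_13 = 300;  t_14 = 701;  t_15 = 776
  t_16 = 376;  t_17 = 525;  t_18 = 320;  t_19 = 364;  t_20 = 961;  t_21 = 3
  t_22 = 671;  t_23 = 178;  t_24 = 404;  t_25 = 150;  t_26 = 965;  t_27 = 56
  t_28 = 530;  t_29 = 462;  t_30 = 633;  t_31 = 793;  t_32 = 463;  t_33 = 815
  t_34 = 299;  t_35 = 395;  t_36 = 490;  t_37 = 114;  t_38 = 928;  t_39 = 858
  t_40 = 43;  t_41 = 478;  t_42 = 95;  t_43 = 853;  t_44 = 809;  t_45 = 269
  t_46 = 860;  t_47 = 663;  t_48 = 412;  t_49 = 464;  t_50 = 889;  t_51 = 168
  t_52 = 1002;  t_53 = 766;  t_54 = 305;  t_55 = 840;  t_56 = 787;  t_57 = 913
  t_58 = 299;  t_59 = 1000;  t_60 = 667;  t_61 = 267;  t_62 = 322;  t_63 = 270
  t_64 = 415;  t_65 = 240;  t_66 = 131;  t_67 = 256;  t_68 = 553;  t_69 = 378
  t_70 = 755;  t_71 = 794;  t_72 = 221;  t_73 = 5;  t_74 = 897;  t_75 = 967
  t_76 = 410;  t_77 = 810;  t_78 = 809;  t_79 = 632;  t_80 = 669;  t_81 = 346
  t_82 = 318;  t_83 = 51;  t_84 = 696;  t_85 = 820;  t_86 = 52;  t_87 = 910
  t_88 = 3;  t_89 = 260;  t_90 = 781;  t_91 = 545;  t_92 = 768;  t_93 = 884
  t_94 = 224;  t_95 = 82;  t_96 = 332;  t_97 = 923;  t_98 = 40;  t_99 = 859
  t_100 = 248;  t_101 = 97;  t_102 = 681;  t_103 = 904;  t_104 = 733;  t_105 = 246
  t_106 = 903;  t_107 = 624;  t_108 = 640;  t_109 = 208;  t_110 = 949;  t_111 = 320
  t_112 = 630;  t_113 = 470;  t_114 = 129;  t_115 = 273;  t_116 = 257;  t_117 = 729
  t_118 = 745;  t_119 = 347;  t_120 = 261;  t_121 = 918;  t_122 = 320;  t_123 = 288
  t_124 = 602;  t_125 = 343;  t_126 = 911;  t_127 = 857;  t_128 = 752;  t_129 = 958
  t_130 = 173;  t_131 = 971;  t_132 = 361;  t_133 = 365;  t_134 = 123;  t_135 = 559
  t_136 = 482;  t_137 = 229;  t_138 = 756;  t_139 = 695;  t_140 = 100;  t_141 = 783
  t_142 = 153;  t_143 = 546;  t_144 = 761;  t_145 = 857;  t_146 = 560;  t_147 = 675
  t_148 = 53;  t_149 = 890;  t_150 = 230;  t_151 = 342;  t_152 = 13;  t_153 = 889
  t_154 = 619;  t_155 = 155;  t_156 = 524;  t_157 = 858;  t_158 = 966;  t_159 = 428
  t_160 = 868;  t_161 = 158;  t_162 = 595;  t_163 = 219;  t_164 = 544;  t_165 = 599
  t_166 = 740;  t_167 = 573;  t_168 = 71;  t_169 = 422;  t_170 = 935;  t_171 = 304
  t_172 = 133;  t_173 = 91;  t_174 = 568;  t_175 = 459;  t_176 = 608;  t_177 = 465
  t_178 = 403;  t_179 = 871;  t_180 = 849;  t_181 = 503;  t_182 = 906;  t_183 = 183
  t_184 = 631;  t_185 = 743;  t_186 = 396;  t_187 = 545;  t_188 = 101;  t_189 = 327
  t_190 = 475;  t_191 = 784;  t_192 = 771;  t_193 = 37;  t_194 = 189;  t_195 = 152
  t_196 = 966;  t_197 = 944;  t_198 = 787;  t_199 = 105;  t_200 = 301;  t_201 = 602
  t_202 = 293;  t_203 = 336;  t_204 = 380;  t_205 = 971;  t_206 = 75;  t_207 = 540
  t_208 = 514;  t_209 = 453;  t_210 = 993;  t_211 = 18;  t_212 = 879;  t_213 = 39
  t_214 = 58;  t_215 = 744;  t_216 = 491;  t_217 = 264;  t_218 = 988;  t_219 = 765
  t_220 = 406;  t_221 = 289;  t_222 = 47;  t_223 = 923;  t_224 = 219;  t_225 = 766
  t_226 = 333;  t_227 = 576;  t_228 = 371;  t_229 = 861;  t_230 = 585;  t_231 = 498
  t_232 = 367;  t_233 = 254;  t_234 = 380;  t_235 = 254;  t_236 = 493;  t_237 = 997
  t_238 = 677;  t_239 = 417;  t_240 = 477;  t_241 = 240;  t_242 = 964;  t_243 = 843
  t_244 = 534;  t_245 = 697;  t_246 = 625;  t_247 = 513;  t_248 = 601;  t_249 = 252
  t_250 = 840;  t_251 = 114;  t_252 = 131;  t_253 = 540;  t_254 = 563;  t_255 = 5
  t_256 = 204;  t_257 = 592;  t_258 = 563;  t_259 = 891;  t_260 = 176;  t_261 = 794
  t_262 = 844;  t_263 = 114;  t_264 = 288;  t_265 = 324;  t_266 = 577;  t_267 = 681
  t_268 = 649;  t_269 = 665;  t_270 = 569;  t_271 = 904;  t_272 = 962;  t_273 = 420
  t_274 = 392;  t_275 = 337;  t_276 = 206;  t_277 = 11;  t_278 = 318;  t_279 = 933
  t_280 = 187;  t_281 = 981;  t_282 = 802;  t_283 = 257;  t_284 = 458;  t_285 = 148
  t_286 = 899;  t_287 = 818;  t_288 = 18;  t_289 = 185;  t_290 = 538;  t_291 = 807
  t_292 = 396;  t_293 = 591;  t_294 = 770;  t_295 = 398;  t_296 = 587;  t_297 = 454
  t_298 = 545;  t_299 = 672;  t_300 = 287;  t_301 = 717;  t_302 = 448;  t_303 = 962
  t_304 = 347;  t_305 = 5;  t_306 = 345;  t_307 = 552;  t_308 = 300;  t_309 = 898
  t_310 = 400;  t_311 = 197;  t_312 = 602;  t_313 = 403;  t_314 = 302;  t_315 = 16
  t_316 = 631;  t_317 = 850;  t_318 = 756;  t_319 = 959;  t_320 = 368;  t_321 = 815
  t_322 = 586;  t_323 = 1000;  t_324 = 922;  t_325 = 377
t_326 = 605·377 + 89·922 + 889·1000 + 676·586 = 50
t_327 = 605·50 + 89·377 + 889·922 + 676·1000 = 556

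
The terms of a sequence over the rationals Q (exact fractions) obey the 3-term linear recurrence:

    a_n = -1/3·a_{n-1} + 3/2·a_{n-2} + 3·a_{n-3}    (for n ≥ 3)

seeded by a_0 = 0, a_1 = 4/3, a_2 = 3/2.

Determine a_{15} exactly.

24105121391/22674816

a_3 = -1/3·3/2 + 3/2·4/3 + 3·0 = 3/2
a_4 = -1/3·3/2 + 3/2·3/2 + 3·4/3 = 23/4
a_5 = -1/3·23/4 + 3/2·3/2 + 3·3/2 = 29/6
a_6 = -1/3·29/6 + 3/2·23/4 + 3·3/2 = 829/72
a_7 = -1/3·829/72 + 3/2·29/6 + 3·23/4 = 4463/216
a_8 = -1/3·4463/216 + 3/2·829/72 + 3·29/6 = 32249/1296
a_9 = -1/3·32249/1296 + 3/2·4463/216 + 3·829/72 = 111275/1944
a_10 = -1/3·111275/1944 + 3/2·32249/1296 + 3·4463/216 = 1871635/23328
a_11 = -1/3·1871635/23328 + 3/2·111275/1944 + 3·32249/1296 = 9361553/69984
a_12 = -1/3·9361553/69984 + 3/2·1871635/23328 + 3·111275/1944 = 103917239/419904
a_13 = -1/3·103917239/419904 + 3/2·9361553/69984 + 3·1871635/23328 = 226024781/629856
a_14 = -1/3·226024781/629856 + 3/2·103917239/419904 + 3·9361553/69984 = 4934809501/7558272
a_15 = -1/3·4934809501/7558272 + 3/2·226024781/629856 + 3·103917239/419904 = 24105121391/22674816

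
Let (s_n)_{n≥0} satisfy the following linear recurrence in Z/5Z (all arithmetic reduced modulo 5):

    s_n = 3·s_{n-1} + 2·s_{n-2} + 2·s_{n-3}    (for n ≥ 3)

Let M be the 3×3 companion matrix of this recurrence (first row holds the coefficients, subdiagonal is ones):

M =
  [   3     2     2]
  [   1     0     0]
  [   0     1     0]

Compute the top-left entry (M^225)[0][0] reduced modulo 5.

(M^225)[0][0] is the top entry after applying M 225 times to the unit state (1, 0, 0). Equivalently it is h_{227} for the auxiliary sequence (h_n) obeying the same recurrence with h_2 = 1 and h_i = 0 for 0 ≤ i < 2:
h_3 = 3·1 + 2·0 + 2·0 = 3
h_4 = 3·3 + 2·1 + 2·0 = 1
h_5 = 3·1 + 2·3 + 2·1 = 1
h_6 = 3·1 + 2·1 + 2·3 = 1
h_7 = 3·1 + 2·1 + 2·1 = 2
h_8 = 3·2 + 2·1 + 2·1 = 0
h_9 = 3·0 + 2·2 + 2·1 = 1
h_10 = 3·1 + 2·0 + 2·2 = 2
h_11 = 3·2 + 2·1 + 2·0 = 3
h_12 = 3·3 + 2·2 + 2·1 = 0
h_13 = 3·0 + 2·3 + 2·2 = 0
h_14 = 3·0 + 2·0 + 2·3 = 1
(h_12, h_13, h_14) = (0, 0, 1) = (h_0, h_1, h_2), so the sequence has period 12.
227 ≡ 11 (mod 12), hence h_227 = h_11 = 3.

3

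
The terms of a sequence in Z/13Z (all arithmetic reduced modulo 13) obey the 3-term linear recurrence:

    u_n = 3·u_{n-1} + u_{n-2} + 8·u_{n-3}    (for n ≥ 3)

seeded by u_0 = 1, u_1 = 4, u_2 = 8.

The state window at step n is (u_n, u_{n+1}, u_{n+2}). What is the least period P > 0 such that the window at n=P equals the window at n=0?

n=0: window = (1, 4, 8)
n=1: window = (4, 8, 10)
n=2: window = (8, 10, 5)
n=3: window = (10, 5, 11)
n=4: window = (5, 11, 1)
n=5: window = (11, 1, 2)
n=6: window = (1, 2, 4)
n=7: window = (2, 4, 9)
n=8: window = (4, 9, 8)
n=9: window = (9, 8, 0)
n=10: window = (8, 0, 2)
n=11: window = (0, 2, 5)
n=12: window = (2, 5, 4)
n=13: window = (5, 4, 7)
n=14: window = (4, 7, 0)
n=15: window = (7, 0, 0)
n=16: window = (0, 0, 4)
n=17: window = (0, 4, 12)
n=18: window = (4, 12, 1)
n=19: window = (12, 1, 8)
n=20: window = (1, 8, 4)
n=21: window = (8, 4, 2)
n=22: window = (4, 2, 9)
n=23: window = (2, 9, 9)
n=24: window = (9, 9, 0)
n=25: window = (9, 0, 3)
n=26: window = (0, 3, 3)
n=27: window = (3, 3, 12)
n=28: window = (3, 12, 11)
n=29: window = (12, 11, 4)
n=30: window = (11, 4, 2)
n=31: window = (4, 2, 7)
n=32: window = (2, 7, 3)
n=33: window = (7, 3, 6)
n=34: window = (3, 6, 12)
n=35: window = (6, 12, 1)
n=36: window = (12, 1, 11)
n=37: window = (1, 11, 0)
n=38: window = (11, 0, 6)
n=39: window = (0, 6, 2)
n=40: window = (6, 2, 12)
…
n=82: window = (0, 1, 1)
n=83: window = (1, 1, 4)
n=84: window = (1, 4, 8)
window at n=84 equals window at n=0 → period = 84

84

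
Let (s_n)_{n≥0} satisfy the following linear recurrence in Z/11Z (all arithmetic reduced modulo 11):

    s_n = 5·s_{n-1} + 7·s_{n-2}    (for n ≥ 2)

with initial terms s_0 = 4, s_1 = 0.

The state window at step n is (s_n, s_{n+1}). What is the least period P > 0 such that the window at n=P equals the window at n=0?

5

n=0: window = (4, 0)
n=1: window = (0, 6)
n=2: window = (6, 8)
n=3: window = (8, 5)
n=4: window = (5, 4)
n=5: window = (4, 0)
window at n=5 equals window at n=0 → period = 5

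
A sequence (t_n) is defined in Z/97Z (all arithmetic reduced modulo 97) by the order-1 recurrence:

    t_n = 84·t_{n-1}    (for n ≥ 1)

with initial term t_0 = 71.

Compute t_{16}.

t_1 = 84·71 = 47
t_2 = 84·47 = 68
t_3 = 84·68 = 86
t_4 = 84·86 = 46
t_5 = 84·46 = 81
t_6 = 84·81 = 14
t_7 = 84·14 = 12
t_8 = 84·12 = 38
t_9 = 84·38 = 88
t_10 = 84·88 = 20
t_11 = 84·20 = 31
t_12 = 84·31 = 82
t_13 = 84·82 = 1
t_14 = 84·1 = 84
t_15 = 84·84 = 72
t_16 = 84·72 = 34

34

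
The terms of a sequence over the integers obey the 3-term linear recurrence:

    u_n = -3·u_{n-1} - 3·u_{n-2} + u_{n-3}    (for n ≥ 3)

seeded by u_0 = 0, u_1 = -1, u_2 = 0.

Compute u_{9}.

-261

u_3 = -3·0 + -3·-1 + 1·0 = 3
u_4 = -3·3 + -3·0 + 1·-1 = -10
u_5 = -3·-10 + -3·3 + 1·0 = 21
u_6 = -3·21 + -3·-10 + 1·3 = -30
u_7 = -3·-30 + -3·21 + 1·-10 = 17
u_8 = -3·17 + -3·-30 + 1·21 = 60
u_9 = -3·60 + -3·17 + 1·-30 = -261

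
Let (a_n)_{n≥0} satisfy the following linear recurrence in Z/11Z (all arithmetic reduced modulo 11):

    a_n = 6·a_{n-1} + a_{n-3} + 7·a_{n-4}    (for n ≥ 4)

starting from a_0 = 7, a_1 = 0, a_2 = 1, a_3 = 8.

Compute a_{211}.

6

a_4 = 6·8 + 0·1 + 1·0 + 7·7 = 9
a_5 = 6·9 + 0·8 + 1·1 + 7·0 = 0
a_6 = 6·0 + 0·9 + 1·8 + 7·1 = 4
a_7 = 6·4 + 0·0 + 1·9 + 7·8 = 1
a_8 = 6·1 + 0·4 + 1·0 + 7·9 = 3
a_9 = 6·3 + 0·1 + 1·4 + 7·0 = 0
Continuing the recurrence:
  a_10 = 7;  a_11 = 8;  a_12 = 3;  a_13 = 3;  a_14 = 9;  a_15 = 3
  a_16 = 9;  a_17 = 7;  a_18 = 9;  a_19 = 7;  a_20 = 2;  a_21 = 4
  a_22 = 6;  a_23 = 10;  a_24 = 1;  a_25 = 7;  a_26 = 6;  a_27 = 8
  a_28 = 7;  a_29 = 9;  a_30 = 5;  a_31 = 5;  a_32 = 0;  a_33 = 2
  a_34 = 8;  a_35 = 6;  a_36 = 5;  a_37 = 8;  a_38 = 0;  a_39 = 3
  a_40 = 6;  a_41 = 4;  a_42 = 5;  a_43 = 2;  a_44 = 3;  a_45 = 7
  a_46 = 2;  a_47 = 7;  a_48 = 4;  a_49 = 9;  a_50 = 9;  a_51 = 8
  a_52 = 8;  a_53 = 10;  a_54 = 10;  a_55 = 3;  a_56 = 7;  a_57 = 1
  a_58 = 2;  a_59 = 7;  a_60 = 4;  a_61 = 0;  a_62 = 10;  a_63 = 3
  a_64 = 2;  a_65 = 0;  a_66 = 7;  a_67 = 10;  a_68 = 8;  a_69 = 0
  a_70 = 4;  a_71 = 3;  a_72 = 8;  a_73 = 8;  a_74 = 2;  a_75 = 8
  a_76 = 2;  a_77 = 4;  a_78 = 2;  a_79 = 4;  a_80 = 9;  a_81 = 7
  a_82 = 5;  a_83 = 1;  a_84 = 10;  a_85 = 4;  a_86 = 5;  a_87 = 3
  a_88 = 4;  a_89 = 2;  a_90 = 6;  a_91 = 6;  a_92 = 0;  a_93 = 9
  a_94 = 3;  a_95 = 5;  a_96 = 6;  a_97 = 3;  a_98 = 0;  a_99 = 8
  a_100 = 5;  a_101 = 7;  a_102 = 6;  a_103 = 9;  a_104 = 8;  a_105 = 4
  a_106 = 9;  a_107 = 4;  a_108 = 7;  a_109 = 2;  a_110 = 2;  a_111 = 3
  a_112 = 3;  a_113 = 1;  a_114 = 1;  a_115 = 8;  a_116 = 4;  a_117 = 10
  a_118 = 9;  a_119 = 4;  a_120 = 7;  a_121 = 0;  a_122 = 1;  a_123 = 8
  a_124 = 9;  a_125 = 0;  a_126 = 4;  a_127 = 1;  a_128 = 3;  a_129 = 0
  a_130 = 7;  a_131 = 8;  a_132 = 3;  a_133 = 3;  a_134 = 9;  a_135 = 3
  a_136 = 9;  a_137 = 7;  a_138 = 9;  a_139 = 7;  a_140 = 2;  a_141 = 4
  a_142 = 6;  a_143 = 10;  a_144 = 1;  a_145 = 7;  a_146 = 6;  a_147 = 8
  a_148 = 7;  a_149 = 9;  a_150 = 5;  a_151 = 5;  a_152 = 0;  a_153 = 2
  a_154 = 8;  a_155 = 6;  a_156 = 5;  a_157 = 8;  a_158 = 0;  a_159 = 3
  a_160 = 6;  a_161 = 4;  a_162 = 5;  a_163 = 2;  a_164 = 3;  a_165 = 7
  a_166 = 2;  a_167 = 7;  a_168 = 4;  a_169 = 9;  a_170 = 9;  a_171 = 8
  a_172 = 8;  a_173 = 10;  a_174 = 10;  a_175 = 3;  a_176 = 7;  a_177 = 1
  a_178 = 2;  a_179 = 7;  a_180 = 4;  a_181 = 0;  a_182 = 10;  a_183 = 3
  a_184 = 2;  a_185 = 0;  a_186 = 7;  a_187 = 10;  a_188 = 8;  a_189 = 0
  a_190 = 4;  a_191 = 3;  a_192 = 8;  a_193 = 8;  a_194 = 2;  a_195 = 8
  a_196 = 2;  a_197 = 4;  a_198 = 2;  a_199 = 4;  a_200 = 9;  a_201 = 7
  a_202 = 5;  a_203 = 1;  a_204 = 10;  a_205 = 4;  a_206 = 5;  a_207 = 3
  a_208 = 4;  a_209 = 2
a_210 = 6·2 + 0·4 + 1·3 + 7·5 = 6
a_211 = 6·6 + 0·2 + 1·4 + 7·3 = 6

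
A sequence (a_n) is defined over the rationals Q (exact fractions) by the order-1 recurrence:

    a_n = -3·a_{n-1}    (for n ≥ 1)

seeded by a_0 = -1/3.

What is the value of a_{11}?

a_1 = -3·-1/3 = 1
a_2 = -3·1 = -3
a_3 = -3·-3 = 9
a_4 = -3·9 = -27
a_5 = -3·-27 = 81
a_6 = -3·81 = -243
a_7 = -3·-243 = 729
a_8 = -3·729 = -2187
a_9 = -3·-2187 = 6561
a_10 = -3·6561 = -19683
a_11 = -3·-19683 = 59049

59049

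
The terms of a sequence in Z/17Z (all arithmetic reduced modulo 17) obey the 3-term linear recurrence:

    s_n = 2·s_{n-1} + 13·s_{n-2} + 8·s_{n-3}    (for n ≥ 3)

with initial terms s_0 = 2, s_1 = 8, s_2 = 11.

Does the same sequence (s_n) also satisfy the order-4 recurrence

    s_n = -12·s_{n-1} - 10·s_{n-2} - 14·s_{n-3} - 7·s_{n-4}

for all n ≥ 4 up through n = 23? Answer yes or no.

Terms s_0..s_23: 2, 8, 11, 6, 15, 9, 6, 11, 2, 8, 11, 6, 15, 9, 6, 11, 2, 8, 11, 6, 15, 9, 6, 11
n=4: candidate gives 15, actual s_4 = 15 ✓
n=5: candidate gives 9, actual s_5 = 9 ✓
n=6: candidate gives 6, actual s_6 = 6 ✓
n=7: candidate gives 11, actual s_7 = 11 ✓
n=8: candidate gives 2, actual s_8 = 2 ✓
n=9: candidate gives 8, actual s_9 = 8 ✓
n=10: candidate gives 11, actual s_10 = 11 ✓
n=11: candidate gives 6, actual s_11 = 6 ✓
n=12: candidate gives 15, actual s_12 = 15 ✓
n=13: candidate gives 9, actual s_13 = 9 ✓
n=14: candidate gives 6, actual s_14 = 6 ✓
n=15: candidate gives 11, actual s_15 = 11 ✓
n=16: candidate gives 2, actual s_16 = 2 ✓
n=17: candidate gives 8, actual s_17 = 8 ✓
n=18: candidate gives 11, actual s_18 = 11 ✓
n=19: candidate gives 6, actual s_19 = 6 ✓
n=20: candidate gives 15, actual s_20 = 15 ✓
n=21: candidate gives 9, actual s_21 = 9 ✓
n=22: candidate gives 6, actual s_22 = 6 ✓
n=23: candidate gives 11, actual s_23 = 11 ✓

yes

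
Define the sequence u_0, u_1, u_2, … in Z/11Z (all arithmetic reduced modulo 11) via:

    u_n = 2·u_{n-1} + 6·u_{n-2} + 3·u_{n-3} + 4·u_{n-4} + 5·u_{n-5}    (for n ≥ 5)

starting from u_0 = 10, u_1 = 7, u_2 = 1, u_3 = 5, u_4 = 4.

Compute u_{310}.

9

u_5 = 2·4 + 6·5 + 3·1 + 4·7 + 5·10 = 9
u_6 = 2·9 + 6·4 + 3·5 + 4·1 + 5·7 = 8
u_7 = 2·8 + 6·9 + 3·4 + 4·5 + 5·1 = 8
u_8 = 2·8 + 6·8 + 3·9 + 4·4 + 5·5 = 0
u_9 = 2·0 + 6·8 + 3·8 + 4·9 + 5·4 = 7
u_10 = 2·7 + 6·0 + 3·8 + 4·8 + 5·9 = 5
Continuing the recurrence:
  u_11 = 3;  u_12 = 9;  u_13 = 2;  u_14 = 1;  u_15 = 1;  u_16 = 10
  u_17 = 5;  u_18 = 10;  u_19 = 1;  u_20 = 1;  u_21 = 9;  u_22 = 4
  u_23 = 9;  u_24 = 1;  u_25 = 10;  u_26 = 4;  u_27 = 6;  u_28 = 5
  u_29 = 4;  u_30 = 1;  u_31 = 8;  u_32 = 7;  u_33 = 7;  u_34 = 5
  u_35 = 0;  u_36 = 9;  u_37 = 8;  u_38 = 4;  u_39 = 9;  u_40 = 3
  u_41 = 6;  u_42 = 3;  u_43 = 8;  u_44 = 10;  u_45 = 6;  u_46 = 6
  u_47 = 4;  u_48 = 10;  u_49 = 4;  u_50 = 2;  u_51 = 5;  u_52 = 6
  u_53 = 4;  u_54 = 10;  u_55 = 4;  u_56 = 8;  u_57 = 6;  u_58 = 0
  u_59 = 5;  u_60 = 3;  u_61 = 1;  u_62 = 10;  u_63 = 0;  u_64 = 1
  u_65 = 7;  u_66 = 10;  u_67 = 5;  u_68 = 7;  u_69 = 8;  u_70 = 5
  u_71 = 6;  u_72 = 9;  u_73 = 4;  u_74 = 8;  u_75 = 6;  u_76 = 6
  u_77 = 1;  u_78 = 9;  u_79 = 7;  u_80 = 4;  u_81 = 1;  u_82 = 0
  u_83 = 3;  u_84 = 5;  u_85 = 8;  u_86 = 5;  u_87 = 8;  u_88 = 6
  u_89 = 0;  u_90 = 10;  u_91 = 7;  u_92 = 6;  u_93 = 4;  u_94 = 6
  u_95 = 0;  u_96 = 8;  u_97 = 3;  u_98 = 10;  u_99 = 4;  u_100 = 10
  u_101 = 5;  u_102 = 5;  u_103 = 4;  u_104 = 3;  u_105 = 5;  u_106 = 8
  u_107 = 8;  u_108 = 1;  u_109 = 10;  u_110 = 8;  u_111 = 8;  u_112 = 6
  u_113 = 8;  u_114 = 4;  u_115 = 3;  u_116 = 8;  u_117 = 9;  u_118 = 10
  u_119 = 9;  u_120 = 9;  u_121 = 2;  u_122 = 5;  u_123 = 3;  u_124 = 2
  u_125 = 2;  u_126 = 0;  u_127 = 0;  u_128 = 7;  u_129 = 10;  u_130 = 6
  u_131 = 5;  u_132 = 5;  u_133 = 1;  u_134 = 0;  u_135 = 5;  u_136 = 3
  u_137 = 10;  u_138 = 3;  u_139 = 7;  u_140 = 0;  u_141 = 7;  u_142 = 9
  u_143 = 4;  u_144 = 8;  u_145 = 7;  u_146 = 2;  u_147 = 10;  u_148 = 6
  u_149 = 3;  u_150 = 5;  u_151 = 8;  u_152 = 8;  u_153 = 0;  u_154 = 8
  u_155 = 9;  u_156 = 6;  u_157 = 9;  u_158 = 3;  u_159 = 0;  u_160 = 4
  u_161 = 6;  u_162 = 5;  u_163 = 7;  u_164 = 1;  u_165 = 4;  u_166 = 8
  u_167 = 8;  u_168 = 5;  u_169 = 4;  u_170 = 4;  u_171 = 9;  u_172 = 4
  u_173 = 5;  u_174 = 9;  u_175 = 6;  u_176 = 10;  u_177 = 2;  u_178 = 0
  u_179 = 1;  u_180 = 1;  u_181 = 0;  u_182 = 8;  u_183 = 1;  u_184 = 4
  u_185 = 10;  u_186 = 2;  u_187 = 10;  u_188 = 6;  u_189 = 6;  u_190 = 4
  u_191 = 2;  u_192 = 10;  u_193 = 10;  u_194 = 0;  u_195 = 8;  u_196 = 8
  u_197 = 0;  u_198 = 1;  u_199 = 3;  u_200 = 7;  u_201 = 9;  u_202 = 7
  u_203 = 7;  u_204 = 5;  u_205 = 1;  u_206 = 5;  u_207 = 6;  u_208 = 1
  u_209 = 5;  u_210 = 4;  u_211 = 2;  u_212 = 0;  u_213 = 5;  u_214 = 2
  u_215 = 7;  u_216 = 7;  u_217 = 5;  u_218 = 7;  u_219 = 4;  u_220 = 7
  u_221 = 4;  u_222 = 5;  u_223 = 7;  u_224 = 5;  u_225 = 8;  u_226 = 8
  u_227 = 0;  u_228 = 6;  u_229 = 5;  u_230 = 8;  u_231 = 5;  u_232 = 9
  u_233 = 1;  u_234 = 7;  u_235 = 8;  u_236 = 1;  u_237 = 10;  u_238 = 6
  u_239 = 10;  u_240 = 9;  u_241 = 9;  u_242 = 0;  u_243 = 8;  u_244 = 8
  u_245 = 2;  u_246 = 0;  u_247 = 2;  u_248 = 5;  u_249 = 4;  u_250 = 10
  u_251 = 1;  u_252 = 5;  u_253 = 10;  u_254 = 3;  u_255 = 3;  u_256 = 2
  u_257 = 8;  u_258 = 0;  u_259 = 4;  u_260 = 0;  u_261 = 0;  u_262 = 8
  u_263 = 10;  u_264 = 0;  u_265 = 7;  u_266 = 10;  u_267 = 10;  u_268 = 8
  u_269 = 2;  u_270 = 3;  u_271 = 0;  u_272 = 7;  u_273 = 5;  u_274 = 8
  u_275 = 5;  u_276 = 2;  u_277 = 3;  u_278 = 2;  u_279 = 0;  u_280 = 10
  u_281 = 4;  u_282 = 3;  u_283 = 4;  u_284 = 1;  u_285 = 2;  u_286 = 10
  u_287 = 0;  u_288 = 2;  u_289 = 3;  u_290 = 2;  u_291 = 1;  u_292 = 9
  u_293 = 8;  u_294 = 8;  u_295 = 6;  u_296 = 4;  u_297 = 2;  u_298 = 8
  u_299 = 5;  u_300 = 0;  u_301 = 5;  u_302 = 1;  u_303 = 4;  u_304 = 10
  u_305 = 1;  u_306 = 4;  u_307 = 10;  u_308 = 8
u_309 = 2·8 + 6·10 + 3·4 + 4·1 + 5·10 = 10
u_310 = 2·10 + 6·8 + 3·10 + 4·4 + 5·1 = 9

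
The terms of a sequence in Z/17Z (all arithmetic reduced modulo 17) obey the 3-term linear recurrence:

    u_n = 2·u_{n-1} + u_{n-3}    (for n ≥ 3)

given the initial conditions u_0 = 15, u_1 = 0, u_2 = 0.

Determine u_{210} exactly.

u_3 = 2·0 + 0·0 + 1·15 = 15
u_4 = 2·15 + 0·0 + 1·0 = 13
u_5 = 2·13 + 0·15 + 1·0 = 9
u_6 = 2·9 + 0·13 + 1·15 = 16
u_7 = 2·16 + 0·9 + 1·13 = 11
u_8 = 2·11 + 0·16 + 1·9 = 14
u_9 = 2·14 + 0·11 + 1·16 = 10
u_10 = 2·10 + 0·14 + 1·11 = 14
u_11 = 2·14 + 0·10 + 1·14 = 8
u_12 = 2·8 + 0·14 + 1·10 = 9
u_13 = 2·9 + 0·8 + 1·14 = 15
u_14 = 2·15 + 0·9 + 1·8 = 4
u_15 = 2·4 + 0·15 + 1·9 = 0
u_16 = 2·0 + 0·4 + 1·15 = 15
u_17 = 2·15 + 0·0 + 1·4 = 0
u_18 = 2·0 + 0·15 + 1·0 = 0
(u_16, u_17, u_18) = (15, 0, 0) = (u_0, u_1, u_2), so the sequence has period 16.
210 ≡ 2 (mod 16), hence u_210 = u_2 = 0.

0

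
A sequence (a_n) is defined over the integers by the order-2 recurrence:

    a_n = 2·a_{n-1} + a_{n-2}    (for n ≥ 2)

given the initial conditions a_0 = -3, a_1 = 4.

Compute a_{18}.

7566773

a_2 = 2·4 + 1·-3 = 5
a_3 = 2·5 + 1·4 = 14
a_4 = 2·14 + 1·5 = 33
a_5 = 2·33 + 1·14 = 80
a_6 = 2·80 + 1·33 = 193
a_7 = 2·193 + 1·80 = 466
a_8 = 2·466 + 1·193 = 1125
a_9 = 2·1125 + 1·466 = 2716
a_10 = 2·2716 + 1·1125 = 6557
a_11 = 2·6557 + 1·2716 = 15830
a_12 = 2·15830 + 1·6557 = 38217
a_13 = 2·38217 + 1·15830 = 92264
a_14 = 2·92264 + 1·38217 = 222745
a_15 = 2·222745 + 1·92264 = 537754
a_16 = 2·537754 + 1·222745 = 1298253
a_17 = 2·1298253 + 1·537754 = 3134260
a_18 = 2·3134260 + 1·1298253 = 7566773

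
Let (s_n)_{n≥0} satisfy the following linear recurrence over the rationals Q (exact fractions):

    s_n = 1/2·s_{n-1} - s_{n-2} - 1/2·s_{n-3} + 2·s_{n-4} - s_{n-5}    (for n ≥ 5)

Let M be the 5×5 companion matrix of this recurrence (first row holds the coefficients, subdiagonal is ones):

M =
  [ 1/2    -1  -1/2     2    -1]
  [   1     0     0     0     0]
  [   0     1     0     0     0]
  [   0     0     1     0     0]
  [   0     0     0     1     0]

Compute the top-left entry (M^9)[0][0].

6133/512

(M^9)[0][0] is the top entry after applying M 9 times to the unit state (1, 0, 0, 0, 0). Equivalently it is h_{13} for the auxiliary sequence (h_n) obeying the same recurrence with h_4 = 1 and h_i = 0 for 0 ≤ i < 4:
h_5 = 1/2·1 + -1·0 + -1/2·0 + 2·0 + -1·0 = 1/2
h_6 = 1/2·1/2 + -1·1 + -1/2·0 + 2·0 + -1·0 = -3/4
h_7 = 1/2·-3/4 + -1·1/2 + -1/2·1 + 2·0 + -1·0 = -11/8
h_8 = 1/2·-11/8 + -1·-3/4 + -1/2·1/2 + 2·1 + -1·0 = 29/16
h_9 = 1/2·29/16 + -1·-11/8 + -1/2·-3/4 + 2·1/2 + -1·1 = 85/32
h_10 = 1/2·85/32 + -1·29/16 + -1/2·-11/8 + 2·-3/4 + -1·1/2 = -115/64
h_11 = 1/2·-115/64 + -1·85/32 + -1/2·29/16 + 2·-11/8 + -1·-3/4 = -827/128
h_12 = 1/2·-827/128 + -1·-115/64 + -1/2·85/32 + 2·29/16 + -1·-11/8 = 573/256
h_13 = 1/2·573/256 + -1·-827/128 + -1/2·-115/64 + 2·85/32 + -1·29/16 = 6133/512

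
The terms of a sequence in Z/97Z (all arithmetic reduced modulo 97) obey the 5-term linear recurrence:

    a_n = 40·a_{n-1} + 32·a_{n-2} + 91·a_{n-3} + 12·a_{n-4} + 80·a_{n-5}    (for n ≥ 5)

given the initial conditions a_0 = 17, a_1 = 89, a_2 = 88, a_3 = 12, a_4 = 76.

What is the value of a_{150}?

a_5 = 40·76 + 32·12 + 91·88 + 12·89 + 80·17 = 86
a_6 = 40·86 + 32·76 + 91·12 + 12·88 + 80·89 = 8
a_7 = 40·8 + 32·86 + 91·76 + 12·12 + 80·88 = 3
a_8 = 40·3 + 32·8 + 91·86 + 12·76 + 80·12 = 83
a_9 = 40·83 + 32·3 + 91·8 + 12·86 + 80·76 = 4
a_10 = 40·4 + 32·83 + 91·3 + 12·8 + 80·86 = 74
Continuing the recurrence:
  a_11 = 65;  a_12 = 69;  a_13 = 26;  a_14 = 89;  a_15 = 8;  a_16 = 19
  a_17 = 9;  a_18 = 91;  a_19 = 69;  a_20 = 84;  a_21 = 54;  a_22 = 38
  a_23 = 85;  a_24 = 53;  a_25 = 49;  a_26 = 65;  a_27 = 53;  a_28 = 90
  a_29 = 34;  a_30 = 86;  a_31 = 27;  a_32 = 24;  a_33 = 89;  a_34 = 61
  a_35 = 29;  a_36 = 79;  a_37 = 17;  a_38 = 22;  a_39 = 67;  a_40 = 51
  a_41 = 3;  a_42 = 64;  a_43 = 64;  a_44 = 86;  a_45 = 5;  a_46 = 84
  a_47 = 65;  a_48 = 61;  a_49 = 92;  a_50 = 54;  a_51 = 16;  a_52 = 85
  a_53 = 66;  a_54 = 80;  a_55 = 2;  a_56 = 82;  a_57 = 77;  a_58 = 1
  a_59 = 94;  a_60 = 12;  a_61 = 5;  a_62 = 81;  a_63 = 74;  a_64 = 91
  a_65 = 43;  a_66 = 31;  a_67 = 29;  a_68 = 79;  a_69 = 58;  a_70 = 47
  a_71 = 76;  a_72 = 92;  a_73 = 42;  a_74 = 60;  a_75 = 7;  a_76 = 14
  a_77 = 43;  a_78 = 95;  a_79 = 82;  a_80 = 0;  a_81 = 4;  a_82 = 77
  a_83 = 55;  a_84 = 45;  a_85 = 42;  a_86 = 57;  a_87 = 86;  a_88 = 58
  a_89 = 7;  a_90 = 38;  a_91 = 4;  a_92 = 83;  a_93 = 87;  a_94 = 47
  a_95 = 76;  a_96 = 3;  a_97 = 60;  a_98 = 58;  a_99 = 67;  a_100 = 10
  a_101 = 52;  a_102 = 25;  a_103 = 94;  a_104 = 28;  a_105 = 67;  a_106 = 3
  a_107 = 83;  a_108 = 6;  a_109 = 5;  a_110 = 52;  a_111 = 45;  a_112 = 58
  a_113 = 11;  a_114 = 43;  a_115 = 22;  a_116 = 84;  a_117 = 42;  a_118 = 6
  a_119 = 31;  a_120 = 68;  a_121 = 36;  a_122 = 72;  a_123 = 14;  a_124 = 27
  a_125 = 81;  a_126 = 4;  a_127 = 79;  a_128 = 75;  a_129 = 3;  a_130 = 38
  a_131 = 9;  a_132 = 48;  a_133 = 62;  a_134 = 2;  a_135 = 74;  a_136 = 68
  a_137 = 57;  a_138 = 72;  a_139 = 9;  a_140 = 37;  a_141 = 88;  a_142 = 83
  a_143 = 45;  a_144 = 48;  a_145 = 88;  a_146 = 18;  a_147 = 49;  a_148 = 73
a_149 = 40·73 + 32·49 + 91·18 + 12·88 + 80·48 = 61
a_150 = 40·61 + 32·73 + 91·49 + 12·18 + 80·88 = 1

1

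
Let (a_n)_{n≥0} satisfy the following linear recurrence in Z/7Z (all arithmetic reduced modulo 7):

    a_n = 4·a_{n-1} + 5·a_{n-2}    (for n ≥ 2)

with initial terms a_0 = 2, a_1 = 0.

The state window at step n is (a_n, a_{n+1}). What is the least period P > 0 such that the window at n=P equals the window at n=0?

n=0: window = (2, 0)
n=1: window = (0, 3)
n=2: window = (3, 5)
n=3: window = (5, 0)
n=4: window = (0, 4)
n=5: window = (4, 2)
n=6: window = (2, 0)
window at n=6 equals window at n=0 → period = 6

6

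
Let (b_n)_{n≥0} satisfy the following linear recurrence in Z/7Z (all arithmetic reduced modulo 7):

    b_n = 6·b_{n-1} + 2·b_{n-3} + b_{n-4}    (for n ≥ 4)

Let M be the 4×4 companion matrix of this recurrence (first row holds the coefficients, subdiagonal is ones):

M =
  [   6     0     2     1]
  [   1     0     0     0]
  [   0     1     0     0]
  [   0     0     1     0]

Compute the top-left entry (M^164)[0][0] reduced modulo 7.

0

(M^164)[0][0] is the top entry after applying M 164 times to the unit state (1, 0, 0, 0). Equivalently it is h_{167} for the auxiliary sequence (h_n) obeying the same recurrence with h_3 = 1 and h_i = 0 for 0 ≤ i < 3:
h_4 = 6·1 + 0·0 + 2·0 + 1·0 = 6
h_5 = 6·6 + 0·1 + 2·0 + 1·0 = 1
h_6 = 6·1 + 0·6 + 2·1 + 1·0 = 1
h_7 = 6·1 + 0·1 + 2·6 + 1·1 = 5
h_8 = 6·5 + 0·1 + 2·1 + 1·6 = 3
h_9 = 6·3 + 0·5 + 2·1 + 1·1 = 0
Continuing the recurrence:
  h_10 = 4;  h_11 = 0;  h_12 = 3;  h_13 = 5;  h_14 = 6;  h_15 = 0
  h_16 = 6;  h_17 = 4;  h_18 = 2;  h_19 = 3;  h_20 = 4;  h_21 = 4
  h_22 = 4;  h_23 = 0;  h_24 = 5;  h_25 = 0;  h_26 = 4;  h_27 = 6
  h_28 = 6;  h_29 = 2;  h_30 = 0;  h_31 = 4;  h_32 = 6;  h_33 = 3
  h_34 = 5;  h_35 = 4;  h_36 = 1;  h_37 = 5;  h_38 = 1;  h_39 = 5
  h_40 = 6;  h_41 = 1;  h_42 = 3;  h_43 = 0;  h_44 = 1;  h_45 = 6
  h_46 = 4;  h_47 = 5;  h_48 = 1;  h_49 = 6;  h_50 = 1;  h_51 = 6
  h_52 = 0;  h_53 = 1;  h_54 = 5;  h_55 = 1;  h_56 = 1;  h_57 = 3
  h_58 = 4;  h_59 = 6;  h_60 = 1;  h_61 = 3;  h_62 = 6;  h_63 = 2
  h_64 = 5;  h_65 = 3;  h_66 = 0;  h_67 = 5;  h_68 = 6;  h_69 = 4
  h_70 = 6;  h_71 = 4;  h_72 = 3;  h_73 = 6;  h_74 = 1;  h_75 = 2
  h_76 = 6;  h_77 = 2;  h_78 = 3;  h_79 = 4;  h_80 = 6;  h_81 = 2
  h_82 = 2;  h_83 = 0;  h_84 = 3;  h_85 = 3;  h_86 = 6;  h_87 = 0
  h_88 = 2;  h_89 = 6;  h_90 = 0;  h_91 = 4;  h_92 = 3;  h_93 = 3
  h_94 = 5;  h_95 = 5;  h_96 = 4;  h_97 = 2;  h_98 = 6;  h_99 = 0
  h_100 = 1;  h_101 = 6;  h_102 = 0;  h_103 = 2;  h_104 = 4;  h_105 = 2
  h_106 = 2;  h_107 = 1;  h_108 = 0;  h_109 = 6;  h_110 = 5;  h_111 = 3
  h_112 = 2;  h_113 = 0;  h_114 = 4;  h_115 = 3;  h_116 = 6;  h_117 = 2
  h_118 = 1;  h_119 = 0;  h_120 = 3;  h_121 = 1;  h_122 = 0;  h_123 = 6
  h_124 = 6;  h_125 = 2;  h_126 = 3;  h_127 = 1;  h_128 = 2;  h_129 = 6
  h_130 = 6;  h_131 = 6;  h_132 = 1;  h_133 = 3;  h_134 = 1;  h_135 = 0
  h_136 = 0;  h_137 = 5;  h_138 = 3;  h_139 = 4;  h_140 = 6;  h_141 = 5
  h_142 = 6;  h_143 = 3;  h_144 = 6;  h_145 = 4;  h_146 = 1;  h_147 = 0
  h_148 = 0;  h_149 = 6;  h_150 = 2;  h_151 = 5;  h_152 = 0;  h_153 = 3
  h_154 = 2;  h_155 = 3;  h_156 = 3;  h_157 = 4;  h_158 = 4;  h_159 = 5
  h_160 = 6;  h_161 = 6;  h_162 = 1;  h_163 = 2;  h_164 = 2;  h_165 = 6
h_166 = 6·6 + 0·2 + 2·2 + 1·1 = 6
h_167 = 6·6 + 0·6 + 2·2 + 1·2 = 0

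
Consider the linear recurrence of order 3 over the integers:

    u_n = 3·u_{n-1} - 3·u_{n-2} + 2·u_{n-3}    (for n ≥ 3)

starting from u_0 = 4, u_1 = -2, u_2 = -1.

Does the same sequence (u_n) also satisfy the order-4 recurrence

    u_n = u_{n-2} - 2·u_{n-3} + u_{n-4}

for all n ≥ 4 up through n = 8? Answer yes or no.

Terms u_0..u_8: 4, -2, -1, 11, 32, 61, 109, 208, 419
n=4: candidate gives 7, actual u_4 = 32 ✗

no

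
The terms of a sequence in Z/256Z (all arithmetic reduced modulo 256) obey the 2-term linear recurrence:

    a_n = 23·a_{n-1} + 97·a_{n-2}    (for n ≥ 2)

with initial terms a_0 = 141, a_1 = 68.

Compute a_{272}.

a_2 = 23·68 + 97·141 = 137
a_3 = 23·137 + 97·68 = 19
a_4 = 23·19 + 97·137 = 158
a_5 = 23·158 + 97·19 = 101
a_6 = 23·101 + 97·158 = 241
a_7 = 23·241 + 97·101 = 236
Continuing the recurrence:
  a_8 = 133;  a_9 = 95;  a_10 = 238;  a_11 = 97;  a_12 = 229;  a_13 = 84
  a_14 = 81;  a_15 = 27;  a_16 = 30;  a_17 = 237;  a_18 = 169;  a_19 = 252
  a_20 = 173;  a_21 = 7;  a_22 = 46;  a_23 = 201;  a_24 = 125;  a_25 = 100
  a_26 = 89;  a_27 = 227;  a_28 = 30;  a_29 = 181;  a_30 = 161;  a_31 = 12
  a_32 = 21;  a_33 = 111;  a_34 = 238;  a_35 = 113;  a_36 = 85;  a_37 = 116
  a_38 = 161;  a_39 = 107;  a_40 = 158;  a_41 = 189;  a_42 = 217;  a_43 = 28
  a_44 = 189;  a_45 = 151;  a_46 = 46;  a_47 = 89;  a_48 = 109;  a_49 = 132
  a_50 = 41;  a_51 = 179;  a_52 = 158;  a_53 = 5;  a_54 = 81;  a_55 = 44
  a_56 = 165;  a_57 = 127;  a_58 = 238;  a_59 = 129;  a_60 = 197;  a_61 = 148
  a_62 = 241;  a_63 = 187;  a_64 = 30;  a_65 = 141;  a_66 = 9;  a_67 = 60
  a_68 = 205;  a_69 = 39;  a_70 = 46;  a_71 = 233;  a_72 = 93;  a_73 = 164
  a_74 = 249;  a_75 = 131;  a_76 = 30;  a_77 = 85;  a_78 = 1;  a_79 = 76
  a_80 = 53;  a_81 = 143;  a_82 = 238;  a_83 = 145;  a_84 = 53;  a_85 = 180
  a_86 = 65;  a_87 = 11;  a_88 = 158;  a_89 = 93;  a_90 = 57;  a_91 = 92
  a_92 = 221;  a_93 = 183;  a_94 = 46;  a_95 = 121;  a_96 = 77;  a_97 = 196
  a_98 = 201;  a_99 = 83;  a_100 = 158;  a_101 = 165;  a_102 = 177;  a_103 = 108
  a_104 = 197;  a_105 = 159;  a_106 = 238;  a_107 = 161;  a_108 = 165;  a_109 = 212
  a_110 = 145;  a_111 = 91;  a_112 = 30;  a_113 = 45;  a_114 = 105;  a_115 = 124
  a_116 = 237;  a_117 = 71;  a_118 = 46;  a_119 = 9;  a_120 = 61;  a_121 = 228
  a_122 = 153;  a_123 = 35;  a_124 = 30;  a_125 = 245;  a_126 = 97;  a_127 = 140
  a_128 = 85;  a_129 = 175;  a_130 = 238;  a_131 = 177;  a_132 = 21;  a_133 = 244
  a_134 = 225;  a_135 = 171;  a_136 = 158;  a_137 = 253;  a_138 = 153;  a_139 = 156
  a_140 = 253;  a_141 = 215;  a_142 = 46;  a_143 = 153;  a_144 = 45;  a_145 = 4
  a_146 = 105;  a_147 = 243;  a_148 = 158;  a_149 = 69;  a_150 = 17;  a_151 = 172
  a_152 = 229;  a_153 = 191;  a_154 = 238;  a_155 = 193;  a_156 = 133;  a_157 = 20
  a_158 = 49;  a_159 = 251;  a_160 = 30;  a_161 = 205;  a_162 = 201;  a_163 = 188
  a_164 = 13;  a_165 = 103;  a_166 = 46;  a_167 = 41;  a_168 = 29;  a_169 = 36
  a_170 = 57;  a_171 = 195;  a_172 = 30;  a_173 = 149;  a_174 = 193;  a_175 = 204
  a_176 = 117;  a_177 = 207;  a_178 = 238;  a_179 = 209;  a_180 = 245;  a_181 = 52
  a_182 = 129;  a_183 = 75;  a_184 = 158;  a_185 = 157;  a_186 = 249;  a_187 = 220
  a_188 = 29;  a_189 = 247;  a_190 = 46;  a_191 = 185;  a_192 = 13;  a_193 = 68
  a_194 = 9;  a_195 = 147;  a_196 = 158;  a_197 = 229;  a_198 = 113;  a_199 = 236
  a_200 = 5;  a_201 = 223;  a_202 = 238;  a_203 = 225;  a_204 = 101;  a_205 = 84
  a_206 = 209;  a_207 = 155;  a_208 = 30;  a_209 = 109;  a_210 = 41;  a_211 = 252
  a_212 = 45;  a_213 = 135;  a_214 = 46;  a_215 = 73;  a_216 = 253;  a_217 = 100
  a_218 = 217;  a_219 = 99;  a_220 = 30;  a_221 = 53;  a_222 = 33;  a_223 = 12
  a_224 = 149;  a_225 = 239;  a_226 = 238;  a_227 = 241;  a_228 = 213;  a_229 = 116
  a_230 = 33;  a_231 = 235;  a_232 = 158;  a_233 = 61;  a_234 = 89;  a_235 = 28
  a_236 = 61;  a_237 = 23;  a_238 = 46;  a_239 = 217;  a_240 = 237;  a_241 = 132
  a_242 = 169;  a_243 = 51;  a_244 = 158;  a_245 = 133;  a_246 = 209;  a_247 = 44
  a_248 = 37;  a_249 = 255;  a_250 = 238;  a_251 = 1;  a_252 = 69;  a_253 = 148
  a_254 = 113;  a_255 = 59;  a_256 = 30;  a_257 = 13;  a_258 = 137;  a_259 = 60
  a_260 = 77;  a_261 = 167;  a_262 = 46;  a_263 = 105;  a_264 = 221;  a_265 = 164
  a_266 = 121;  a_267 = 3;  a_268 = 30;  a_269 = 213;  a_270 = 129
a_271 = 23·129 + 97·213 = 76
a_272 = 23·76 + 97·129 = 181

181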